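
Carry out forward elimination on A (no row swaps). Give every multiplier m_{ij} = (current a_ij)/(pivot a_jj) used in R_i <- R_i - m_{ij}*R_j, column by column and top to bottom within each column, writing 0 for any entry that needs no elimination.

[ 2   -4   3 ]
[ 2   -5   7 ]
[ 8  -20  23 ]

multipliers: 1, 4, 4

Forward elimination:
R2 <- R2 - (1)*R1:  [  0  -1   4 ]
R3 <- R3 - (4)*R1:  [  0  -4  11 ]
R3 <- R3 - (4)*R2:  [  0   0  -5 ]
Multipliers (in order of application): m_{21} = 1, m_{31} = 4, m_{32} = 4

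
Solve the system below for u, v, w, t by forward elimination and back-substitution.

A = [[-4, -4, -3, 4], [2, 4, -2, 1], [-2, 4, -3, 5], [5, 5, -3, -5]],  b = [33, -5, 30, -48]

Forward elimination on [A|b]:
R2 <- R2 - (-1/2)*R1:  [    0     2  -7/2     3  23/2 ]
R3 <- R3 - (1/2)*R1:  [    0     6  -3/2     3  27/2 ]
R4 <- R4 - (-5/4)*R1:  [     0      0  -27/4      0  -27/4 ]
R3 <- R3 - (3)*R2:  [   0    0    9   -6  -21 ]
R4 <- R4 - (-3/4)*R3:  [     0      0      0   -9/2  -45/2 ]
Row echelon form:
[ -4  -4    -3     4  |     33 ]
[  0   2  -7/2     3  |   23/2 ]
[  0   0     9    -6  |    -21 ]
[  0   0     0  -9/2  |  -45/2 ]
Back-substitution:
t = (-45/2) / (-9/2) = 5
w = (-21 - (-6)*(5)) / 9 = 1
v = (23/2 - (-7/2)*(1) - (3)*(5)) / 2 = 0
u = (33 - (-4)*(0) - (-3)*(1) - (4)*(5)) / -4 = -4

(-4, 0, 1, 5)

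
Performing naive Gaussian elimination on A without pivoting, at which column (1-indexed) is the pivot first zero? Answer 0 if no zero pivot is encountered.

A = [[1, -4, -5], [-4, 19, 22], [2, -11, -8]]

Naive forward elimination:
R2 <- R2 - (-4)*R1:  [ 0  3  2 ]
R3 <- R3 - (2)*R1:  [  0  -3   2 ]
R3 <- R3 - (-1)*R2:  [ 0  0  4 ]
All pivots nonzero; naive elimination completes without hitting a zero pivot.

first zero-pivot column = 0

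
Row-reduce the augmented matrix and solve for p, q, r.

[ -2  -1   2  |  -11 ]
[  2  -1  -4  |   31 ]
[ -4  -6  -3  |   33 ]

(3, -5, -5)

Forward elimination on [A|b]:
R2 <- R2 - (-1)*R1:  [  0  -2  -2  20 ]
R3 <- R3 - (2)*R1:  [  0  -4  -7  55 ]
R3 <- R3 - (2)*R2:  [  0   0  -3  15 ]
Row echelon form:
[ -2  -1   2  |  -11 ]
[  0  -2  -2  |   20 ]
[  0   0  -3  |   15 ]
Back-substitution:
r = (15) / -3 = -5
q = (20 - (-2)*(-5)) / -2 = -5
p = (-11 - (-1)*(-5) - (2)*(-5)) / -2 = 3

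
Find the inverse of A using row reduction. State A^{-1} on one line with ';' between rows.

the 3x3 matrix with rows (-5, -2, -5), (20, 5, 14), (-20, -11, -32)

inverse = [1/15 1/10 1/30; -4 -2/3 1/3; 4/3 1/6 -1/6]

Gauss-Jordan on [A | I]:
R1 <- (1/-5)*R1:  [    1   2/5     1  |  -1/5     0     0 ]
R2 <- R2 - (20)*R1:  [  0  -3  -6  |   4   1   0 ]
R3 <- R3 - (-20)*R1:  [   0   -3  -12  |   -4    0    1 ]
R2 <- (1/-3)*R2:  [    0     1     2  |  -4/3  -1/3     0 ]
R1 <- R1 - (2/5)*R2:  [    1     0   1/5  |   1/3  2/15     0 ]
R3 <- R3 - (-3)*R2:  [  0   0  -6  |  -8  -1   1 ]
R3 <- (1/-6)*R3:  [    0     0     1  |   4/3   1/6  -1/6 ]
R1 <- R1 - (1/5)*R3:  [    1     0     0  |  1/15  1/10  1/30 ]
R2 <- R2 - (2)*R3:  [    0     1     0  |    -4  -2/3   1/3 ]
Right block of [I | A^{-1}] is the inverse:
[ 1/15  1/10  1/30 ]
[   -4  -2/3   1/3 ]
[  4/3   1/6  -1/6 ]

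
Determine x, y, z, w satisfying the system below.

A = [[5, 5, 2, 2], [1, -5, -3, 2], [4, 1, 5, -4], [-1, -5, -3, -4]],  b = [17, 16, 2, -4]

(4, -1, -1, 2)

Forward elimination on [A|b]:
R2 <- R2 - (1/5)*R1:  [     0     -6  -17/5    8/5   63/5 ]
R3 <- R3 - (4/5)*R1:  [     0     -3   17/5  -28/5  -58/5 ]
R4 <- R4 - (-1/5)*R1:  [     0     -4  -13/5  -18/5   -3/5 ]
R3 <- R3 - (1/2)*R2:  [       0        0    51/10    -32/5  -179/10 ]
R4 <- R4 - (2/3)*R2:  [     0      0   -1/3  -14/3     -9 ]
R4 <- R4 - (-10/153)*R3:  [         0          0          0   -778/153  -1556/153 ]
Row echelon form:
[ 5   5      2         2  |         17 ]
[ 0  -6  -17/5       8/5  |       63/5 ]
[ 0   0  51/10     -32/5  |    -179/10 ]
[ 0   0      0  -778/153  |  -1556/153 ]
Back-substitution:
w = (-1556/153) / (-778/153) = 2
z = (-179/10 - (-32/5)*(2)) / (51/10) = -1
y = (63/5 - (-17/5)*(-1) - (8/5)*(2)) / -6 = -1
x = (17 - (5)*(-1) - (2)*(-1) - (2)*(2)) / 5 = 4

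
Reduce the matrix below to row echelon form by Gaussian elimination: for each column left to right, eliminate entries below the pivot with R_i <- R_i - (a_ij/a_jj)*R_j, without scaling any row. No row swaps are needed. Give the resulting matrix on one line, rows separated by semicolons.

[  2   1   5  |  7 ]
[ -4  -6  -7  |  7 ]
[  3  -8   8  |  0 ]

Forward elimination:
R2 <- R2 - (-2)*R1:  [  0  -4   3  21 ]
R3 <- R3 - (3/2)*R1:  [     0  -19/2    1/2  -21/2 ]
R3 <- R3 - (19/8)*R2:  [      0       0   -53/8  -483/8 ]
Row echelon form:
[ 2   1      5  |       7 ]
[ 0  -4      3  |      21 ]
[ 0   0  -53/8  |  -483/8 ]

REF = [2 1 5 7; 0 -4 3 21; 0 0 -53/8 -483/8]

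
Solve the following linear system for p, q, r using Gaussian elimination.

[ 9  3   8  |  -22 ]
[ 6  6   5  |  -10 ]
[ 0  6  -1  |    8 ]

(-1, 1, -2)

Forward elimination on [A|b]:
R2 <- R2 - (2/3)*R1:  [    0     4  -1/3  14/3 ]
R3 <- R3 - (3/2)*R2:  [    0     0  -1/2     1 ]
Row echelon form:
[ 9  3     8  |   -22 ]
[ 0  4  -1/3  |  14/3 ]
[ 0  0  -1/2  |     1 ]
Back-substitution:
r = (1) / (-1/2) = -2
q = (14/3 - (-1/3)*(-2)) / 4 = 1
p = (-22 - (3)*(1) - (8)*(-2)) / 9 = -1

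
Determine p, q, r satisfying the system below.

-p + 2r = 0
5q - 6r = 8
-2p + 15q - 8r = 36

Forward elimination on [A|b]:
R3 <- R3 - (2)*R1:  [   0   15  -12   36 ]
R3 <- R3 - (3)*R2:  [  0   0   6  12 ]
Row echelon form:
[ -1  0   2  |   0 ]
[  0  5  -6  |   8 ]
[  0  0   6  |  12 ]
Back-substitution:
r = (12) / 6 = 2
q = (8 - (-6)*(2)) / 5 = 4
p = (0 - (2)*(2)) / -1 = 4

(4, 4, 2)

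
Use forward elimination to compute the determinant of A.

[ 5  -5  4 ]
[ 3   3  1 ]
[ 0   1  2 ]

det(A) = 67

Forward elimination:
R2 <- R2 - (3/5)*R1:  [    0     6  -7/5 ]
R3 <- R3 - (1/6)*R2:  [     0      0  67/30 ]
Upper-triangular form:
[ 5  -5      4 ]
[ 0   6   -7/5 ]
[ 0   0  67/30 ]
det(A) = (-1)^0 * (5) * (6) * (67/30) = 67  (0 row swaps -> sign +1)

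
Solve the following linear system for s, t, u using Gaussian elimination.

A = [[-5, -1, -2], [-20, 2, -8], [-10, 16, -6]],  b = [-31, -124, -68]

Forward elimination on [A|b]:
R2 <- R2 - (4)*R1:  [ 0  6  0  0 ]
R3 <- R3 - (2)*R1:  [  0  18  -2  -6 ]
R3 <- R3 - (3)*R2:  [  0   0  -2  -6 ]
Row echelon form:
[ -5  -1  -2  |  -31 ]
[  0   6   0  |    0 ]
[  0   0  -2  |   -6 ]
Back-substitution:
u = (-6) / -2 = 3
t = (0) / 6 = 0
s = (-31 - (-1)*(0) - (-2)*(3)) / -5 = 5

(5, 0, 3)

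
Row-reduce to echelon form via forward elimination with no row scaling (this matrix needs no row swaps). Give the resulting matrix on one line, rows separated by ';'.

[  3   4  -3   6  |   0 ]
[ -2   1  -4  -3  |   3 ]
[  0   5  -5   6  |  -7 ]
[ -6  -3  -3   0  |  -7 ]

REF = [3 4 -3 6 0; 0 11/3 -6 1 3; 0 0 35/11 51/11 -122/11; 0 0 0 414/35 -488/35]

Forward elimination:
R2 <- R2 - (-2/3)*R1:  [    0  11/3    -6     1     3 ]
R4 <- R4 - (-2)*R1:  [  0   5  -9  12  -7 ]
R3 <- R3 - (15/11)*R2:  [       0        0    35/11    51/11  -122/11 ]
R4 <- R4 - (15/11)*R2:  [       0        0    -9/11   117/11  -122/11 ]
R4 <- R4 - (-9/35)*R3:  [       0        0        0   414/35  -488/35 ]
Row echelon form:
[ 3     4     -3       6  |        0 ]
[ 0  11/3     -6       1  |        3 ]
[ 0     0  35/11   51/11  |  -122/11 ]
[ 0     0      0  414/35  |  -488/35 ]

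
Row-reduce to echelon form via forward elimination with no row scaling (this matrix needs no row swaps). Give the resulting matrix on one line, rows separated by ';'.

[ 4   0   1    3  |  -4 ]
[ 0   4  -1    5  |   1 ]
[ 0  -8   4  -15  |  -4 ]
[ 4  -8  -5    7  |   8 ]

REF = [4 0 1 3 -4; 0 4 -1 5 1; 0 0 2 -5 -2; 0 0 0 -6 6]

Forward elimination:
R4 <- R4 - (1)*R1:  [  0  -8  -6   4  12 ]
R3 <- R3 - (-2)*R2:  [  0   0   2  -5  -2 ]
R4 <- R4 - (-2)*R2:  [  0   0  -8  14  14 ]
R4 <- R4 - (-4)*R3:  [  0   0   0  -6   6 ]
Row echelon form:
[ 4  0   1   3  |  -4 ]
[ 0  4  -1   5  |   1 ]
[ 0  0   2  -5  |  -2 ]
[ 0  0   0  -6  |   6 ]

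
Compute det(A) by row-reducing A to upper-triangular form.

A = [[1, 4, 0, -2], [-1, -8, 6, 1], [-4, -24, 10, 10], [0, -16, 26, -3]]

Forward elimination:
R2 <- R2 - (-1)*R1:  [  0  -4   6  -1 ]
R3 <- R3 - (-4)*R1:  [  0  -8  10   2 ]
R3 <- R3 - (2)*R2:  [  0   0  -2   4 ]
R4 <- R4 - (4)*R2:  [ 0  0  2  1 ]
R4 <- R4 - (-1)*R3:  [ 0  0  0  5 ]
Upper-triangular form:
[ 1   4   0  -2 ]
[ 0  -4   6  -1 ]
[ 0   0  -2   4 ]
[ 0   0   0   5 ]
det(A) = (-1)^0 * (1) * (-4) * (-2) * (5) = 40  (0 row swaps -> sign +1)

det(A) = 40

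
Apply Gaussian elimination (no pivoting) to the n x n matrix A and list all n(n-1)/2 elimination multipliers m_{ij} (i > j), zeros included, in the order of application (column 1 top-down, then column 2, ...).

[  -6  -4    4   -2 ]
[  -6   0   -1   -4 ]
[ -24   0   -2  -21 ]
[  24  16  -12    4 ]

multipliers: 1, 4, -4, 4, 0, 2

Forward elimination:
R2 <- R2 - (1)*R1:  [  0   4  -5  -2 ]
R3 <- R3 - (4)*R1:  [   0   16  -18  -13 ]
R4 <- R4 - (-4)*R1:  [  0   0   4  -4 ]
R3 <- R3 - (4)*R2:  [  0   0   2  -5 ]
R4: entry in column 2 is already 0 -> m_{42} = 0 (no row operation needed)
R4 <- R4 - (2)*R3:  [ 0  0  0  6 ]
Multipliers (in order of application): m_{21} = 1, m_{31} = 4, m_{41} = -4, m_{32} = 4, m_{42} = 0, m_{43} = 2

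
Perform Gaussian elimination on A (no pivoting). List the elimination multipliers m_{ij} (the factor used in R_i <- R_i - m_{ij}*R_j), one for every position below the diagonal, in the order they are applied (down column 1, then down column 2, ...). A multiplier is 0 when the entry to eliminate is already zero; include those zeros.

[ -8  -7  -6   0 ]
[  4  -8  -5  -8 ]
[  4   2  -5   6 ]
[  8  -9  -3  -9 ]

Forward elimination:
R2 <- R2 - (-1/2)*R1:  [     0  -23/2     -8     -8 ]
R3 <- R3 - (-1/2)*R1:  [    0  -3/2    -8     6 ]
R4 <- R4 - (-1)*R1:  [   0  -16   -9   -9 ]
R3 <- R3 - (3/23)*R2:  [       0        0  -160/23   162/23 ]
R4 <- R4 - (32/23)*R2:  [     0      0  49/23  49/23 ]
R4 <- R4 - (-49/160)*R3:  [      0       0       0  343/80 ]
Multipliers (in order of application): m_{21} = -1/2, m_{31} = -1/2, m_{41} = -1, m_{32} = 3/23, m_{42} = 32/23, m_{43} = -49/160

multipliers: -1/2, -1/2, -1, 3/23, 32/23, -49/160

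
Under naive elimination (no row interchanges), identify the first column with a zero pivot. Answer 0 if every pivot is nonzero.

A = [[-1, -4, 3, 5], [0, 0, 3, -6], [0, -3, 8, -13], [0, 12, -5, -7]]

first zero-pivot column = 2

Naive forward elimination:
Matrix at this point:
[ -1  -4   3    5 ]
[  0   0   3   -6 ]
[  0  -3   8  -13 ]
[  0  12  -5   -7 ]
Pivot entry (2,2) is zero but row 3 has -3 in column 2 -> naive elimination stops; a row interchange (e.g. R2 <-> R3) would be required here.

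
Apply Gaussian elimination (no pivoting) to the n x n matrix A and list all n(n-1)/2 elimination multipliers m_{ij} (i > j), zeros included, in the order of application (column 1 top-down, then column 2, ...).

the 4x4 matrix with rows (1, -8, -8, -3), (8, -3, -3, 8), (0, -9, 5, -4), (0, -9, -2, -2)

multipliers: 8, 0, 0, -9/61, -9/61, 1/2

Forward elimination:
R2 <- R2 - (8)*R1:  [  0  61  61  32 ]
R3: entry in column 1 is already 0 -> m_{31} = 0 (no row operation needed)
R4: entry in column 1 is already 0 -> m_{41} = 0 (no row operation needed)
R3 <- R3 - (-9/61)*R2:  [     0      0     14  44/61 ]
R4 <- R4 - (-9/61)*R2:  [      0       0       7  166/61 ]
R4 <- R4 - (1/2)*R3:  [      0       0       0  144/61 ]
Multipliers (in order of application): m_{21} = 8, m_{31} = 0, m_{41} = 0, m_{32} = -9/61, m_{42} = -9/61, m_{43} = 1/2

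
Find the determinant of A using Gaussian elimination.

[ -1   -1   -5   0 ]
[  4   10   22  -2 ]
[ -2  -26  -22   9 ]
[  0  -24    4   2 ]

Forward elimination:
R2 <- R2 - (-4)*R1:  [  0   6   2  -2 ]
R3 <- R3 - (2)*R1:  [   0  -24  -12    9 ]
R3 <- R3 - (-4)*R2:  [  0   0  -4   1 ]
R4 <- R4 - (-4)*R2:  [  0   0  12  -6 ]
R4 <- R4 - (-3)*R3:  [  0   0   0  -3 ]
Upper-triangular form:
[ -1  -1  -5   0 ]
[  0   6   2  -2 ]
[  0   0  -4   1 ]
[  0   0   0  -3 ]
det(A) = (-1)^0 * (-1) * (6) * (-4) * (-3) = -72  (0 row swaps -> sign +1)

det(A) = -72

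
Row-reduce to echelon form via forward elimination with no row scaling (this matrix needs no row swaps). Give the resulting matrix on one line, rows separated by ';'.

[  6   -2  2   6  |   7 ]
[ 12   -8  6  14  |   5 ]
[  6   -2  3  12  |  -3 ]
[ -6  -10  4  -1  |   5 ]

REF = [6 -2 2 6 7; 0 -4 2 2 -9; 0 0 1 6 -10; 0 0 0 -1 39]

Forward elimination:
R2 <- R2 - (2)*R1:  [  0  -4   2   2  -9 ]
R3 <- R3 - (1)*R1:  [   0    0    1    6  -10 ]
R4 <- R4 - (-1)*R1:  [   0  -12    6    5   12 ]
R4 <- R4 - (3)*R2:  [  0   0   0  -1  39 ]
Row echelon form:
[ 6  -2  2   6  |    7 ]
[ 0  -4  2   2  |   -9 ]
[ 0   0  1   6  |  -10 ]
[ 0   0  0  -1  |   39 ]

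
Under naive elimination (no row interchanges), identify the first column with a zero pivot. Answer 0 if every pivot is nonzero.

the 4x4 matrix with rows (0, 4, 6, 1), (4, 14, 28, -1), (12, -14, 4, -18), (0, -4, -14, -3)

Naive forward elimination:
Pivot entry (1,1) is zero but row 2 has 4 in column 1 -> naive elimination stops; a row interchange (e.g. R1 <-> R2) would be required here.

first zero-pivot column = 1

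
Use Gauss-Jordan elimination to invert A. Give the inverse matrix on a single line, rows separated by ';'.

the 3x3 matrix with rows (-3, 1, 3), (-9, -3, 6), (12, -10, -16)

Gauss-Jordan on [A | I]:
R1 <- (1/-3)*R1:  [    1  -1/3    -1  |  -1/3     0     0 ]
R2 <- R2 - (-9)*R1:  [  0  -6  -3  |  -3   1   0 ]
R3 <- R3 - (12)*R1:  [  0  -6  -4  |   4   0   1 ]
R2 <- (1/-6)*R2:  [    0     1   1/2  |   1/2  -1/6     0 ]
R1 <- R1 - (-1/3)*R2:  [     1      0   -5/6  |   -1/6  -1/18      0 ]
R3 <- R3 - (-6)*R2:  [  0   0  -1  |   7  -1   1 ]
R3 <- (1/-1)*R3:  [  0   0   1  |  -7   1  -1 ]
R1 <- R1 - (-5/6)*R3:  [    1     0     0  |    -6   7/9  -5/6 ]
R2 <- R2 - (1/2)*R3:  [    0     1     0  |     4  -2/3   1/2 ]
Right block of [I | A^{-1}] is the inverse:
[ -6   7/9  -5/6 ]
[  4  -2/3   1/2 ]
[ -7     1    -1 ]

inverse = [-6 7/9 -5/6; 4 -2/3 1/2; -7 1 -1]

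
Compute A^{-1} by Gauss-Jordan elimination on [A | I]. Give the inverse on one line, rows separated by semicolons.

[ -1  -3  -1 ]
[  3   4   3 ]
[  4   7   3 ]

inverse = [9/5 -2/5 1; -3/5 -1/5 0; -1 1 -1]

Gauss-Jordan on [A | I]:
R1 <- (1/-1)*R1:  [  1   3   1  |  -1   0   0 ]
R2 <- R2 - (3)*R1:  [  0  -5   0  |   3   1   0 ]
R3 <- R3 - (4)*R1:  [  0  -5  -1  |   4   0   1 ]
R2 <- (1/-5)*R2:  [    0     1     0  |  -3/5  -1/5     0 ]
R1 <- R1 - (3)*R2:  [   1    0    1  |  4/5  3/5    0 ]
R3 <- R3 - (-5)*R2:  [  0   0  -1  |   1  -1   1 ]
R3 <- (1/-1)*R3:  [  0   0   1  |  -1   1  -1 ]
R1 <- R1 - (1)*R3:  [    1     0     0  |   9/5  -2/5     1 ]
Right block of [I | A^{-1}] is the inverse:
[  9/5  -2/5   1 ]
[ -3/5  -1/5   0 ]
[   -1     1  -1 ]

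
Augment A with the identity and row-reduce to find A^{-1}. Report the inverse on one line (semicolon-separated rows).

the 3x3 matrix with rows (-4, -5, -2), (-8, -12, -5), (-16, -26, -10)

inverse = [-5/4 1/4 1/8; 0 1 -1/2; 2 -3 1]

Gauss-Jordan on [A | I]:
R1 <- (1/-4)*R1:  [    1   5/4   1/2  |  -1/4     0     0 ]
R2 <- R2 - (-8)*R1:  [  0  -2  -1  |  -2   1   0 ]
R3 <- R3 - (-16)*R1:  [  0  -6  -2  |  -4   0   1 ]
R2 <- (1/-2)*R2:  [    0     1   1/2  |     1  -1/2     0 ]
R1 <- R1 - (5/4)*R2:  [    1     0  -1/8  |  -3/2   5/8     0 ]
R3 <- R3 - (-6)*R2:  [  0   0   1  |   2  -3   1 ]
R1 <- R1 - (-1/8)*R3:  [    1     0     0  |  -5/4   1/4   1/8 ]
R2 <- R2 - (1/2)*R3:  [    0     1     0  |     0     1  -1/2 ]
Right block of [I | A^{-1}] is the inverse:
[ -5/4  1/4   1/8 ]
[    0    1  -1/2 ]
[    2   -3     1 ]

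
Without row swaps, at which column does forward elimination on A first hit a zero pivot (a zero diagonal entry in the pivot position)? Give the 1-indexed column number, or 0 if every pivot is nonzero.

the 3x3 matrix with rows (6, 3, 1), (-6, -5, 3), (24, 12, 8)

Naive forward elimination:
R2 <- R2 - (-1)*R1:  [  0  -2   4 ]
R3 <- R3 - (4)*R1:  [ 0  0  4 ]
All pivots nonzero; naive elimination completes without hitting a zero pivot.

first zero-pivot column = 0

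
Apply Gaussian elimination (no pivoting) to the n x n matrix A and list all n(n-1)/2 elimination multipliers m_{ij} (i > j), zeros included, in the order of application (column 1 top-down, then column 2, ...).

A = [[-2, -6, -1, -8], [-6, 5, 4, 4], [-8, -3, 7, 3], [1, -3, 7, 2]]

Forward elimination:
R2 <- R2 - (3)*R1:  [  0  23   7  28 ]
R3 <- R3 - (4)*R1:  [  0  21  11  35 ]
R4 <- R4 - (-1/2)*R1:  [    0    -6  13/2    -2 ]
R3 <- R3 - (21/23)*R2:  [      0       0  106/23  217/23 ]
R4 <- R4 - (-6/23)*R2:  [      0       0  383/46  122/23 ]
R4 <- R4 - (383/212)*R3:  [         0          0          0  -2489/212 ]
Multipliers (in order of application): m_{21} = 3, m_{31} = 4, m_{41} = -1/2, m_{32} = 21/23, m_{42} = -6/23, m_{43} = 383/212

multipliers: 3, 4, -1/2, 21/23, -6/23, 383/212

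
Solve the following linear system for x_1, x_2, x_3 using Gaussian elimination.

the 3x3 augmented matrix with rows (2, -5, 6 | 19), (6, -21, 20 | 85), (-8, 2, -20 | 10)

(0, -5, -1)

Forward elimination on [A|b]:
R2 <- R2 - (3)*R1:  [  0  -6   2  28 ]
R3 <- R3 - (-4)*R1:  [   0  -18    4   86 ]
R3 <- R3 - (3)*R2:  [  0   0  -2   2 ]
Row echelon form:
[ 2  -5   6  |  19 ]
[ 0  -6   2  |  28 ]
[ 0   0  -2  |   2 ]
Back-substitution:
x_3 = (2) / -2 = -1
x_2 = (28 - (2)*(-1)) / -6 = -5
x_1 = (19 - (-5)*(-5) - (6)*(-1)) / 2 = 0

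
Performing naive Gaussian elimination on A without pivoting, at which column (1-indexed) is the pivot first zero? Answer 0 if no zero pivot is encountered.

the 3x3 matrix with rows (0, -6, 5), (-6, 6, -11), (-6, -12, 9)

first zero-pivot column = 1

Naive forward elimination:
Pivot entry (1,1) is zero but row 2 has -6 in column 1 -> naive elimination stops; a row interchange (e.g. R1 <-> R2) would be required here.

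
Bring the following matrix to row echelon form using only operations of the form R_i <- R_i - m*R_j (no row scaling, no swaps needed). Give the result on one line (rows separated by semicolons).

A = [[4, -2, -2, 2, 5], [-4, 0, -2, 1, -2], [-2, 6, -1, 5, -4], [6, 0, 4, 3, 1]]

Forward elimination:
R2 <- R2 - (-1)*R1:  [  0  -2  -4   3   3 ]
R3 <- R3 - (-1/2)*R1:  [    0     5    -2     6  -3/2 ]
R4 <- R4 - (3/2)*R1:  [     0      3      7      0  -13/2 ]
R3 <- R3 - (-5/2)*R2:  [    0     0   -12  27/2     6 ]
R4 <- R4 - (-3/2)*R2:  [   0    0    1  9/2   -2 ]
R4 <- R4 - (-1/12)*R3:  [    0     0     0  45/8  -3/2 ]
Row echelon form:
[ 4  -2   -2     2     5 ]
[ 0  -2   -4     3     3 ]
[ 0   0  -12  27/2     6 ]
[ 0   0    0  45/8  -3/2 ]

REF = [4 -2 -2 2 5; 0 -2 -4 3 3; 0 0 -12 27/2 6; 0 0 0 45/8 -3/2]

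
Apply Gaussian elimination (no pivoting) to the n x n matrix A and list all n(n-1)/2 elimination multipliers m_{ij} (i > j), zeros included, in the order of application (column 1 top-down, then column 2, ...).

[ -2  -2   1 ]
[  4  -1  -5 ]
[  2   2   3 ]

Forward elimination:
R2 <- R2 - (-2)*R1:  [  0  -5  -3 ]
R3 <- R3 - (-1)*R1:  [ 0  0  4 ]
R3: entry in column 2 is already 0 -> m_{32} = 0 (no row operation needed)
Multipliers (in order of application): m_{21} = -2, m_{31} = -1, m_{32} = 0

multipliers: -2, -1, 0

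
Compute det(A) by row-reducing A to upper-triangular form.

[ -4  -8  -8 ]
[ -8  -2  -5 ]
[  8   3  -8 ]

Forward elimination:
R2 <- R2 - (2)*R1:  [  0  14  11 ]
R3 <- R3 - (-2)*R1:  [   0  -13  -24 ]
R3 <- R3 - (-13/14)*R2:  [       0        0  -193/14 ]
Upper-triangular form:
[ -4  -8       -8 ]
[  0  14       11 ]
[  0   0  -193/14 ]
det(A) = (-1)^0 * (-4) * (14) * (-193/14) = 772  (0 row swaps -> sign +1)

det(A) = 772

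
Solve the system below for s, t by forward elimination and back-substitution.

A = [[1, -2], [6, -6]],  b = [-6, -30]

Forward elimination on [A|b]:
R2 <- R2 - (6)*R1:  [ 0  6  6 ]
Row echelon form:
[ 1  -2  |  -6 ]
[ 0   6  |   6 ]
Back-substitution:
t = (6) / 6 = 1
s = (-6 - (-2)*(1)) / 1 = -4

(-4, 1)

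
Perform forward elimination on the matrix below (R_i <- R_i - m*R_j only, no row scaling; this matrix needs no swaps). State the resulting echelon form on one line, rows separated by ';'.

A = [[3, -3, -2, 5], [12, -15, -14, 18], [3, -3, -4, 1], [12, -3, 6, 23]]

REF = [3 -3 -2 5; 0 -3 -6 -2; 0 0 -2 -4; 0 0 0 5]

Forward elimination:
R2 <- R2 - (4)*R1:  [  0  -3  -6  -2 ]
R3 <- R3 - (1)*R1:  [  0   0  -2  -4 ]
R4 <- R4 - (4)*R1:  [  0   9  14   3 ]
R4 <- R4 - (-3)*R2:  [  0   0  -4  -3 ]
R4 <- R4 - (2)*R3:  [ 0  0  0  5 ]
Row echelon form:
[ 3  -3  -2   5 ]
[ 0  -3  -6  -2 ]
[ 0   0  -2  -4 ]
[ 0   0   0   5 ]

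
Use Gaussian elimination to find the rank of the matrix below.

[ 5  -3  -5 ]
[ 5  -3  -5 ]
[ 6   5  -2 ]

rank(A) = 2

Row reduction:
R2 <- R2 - (1)*R1:  [ 0  0  0 ]
R3 <- R3 - (6/5)*R1:  [    0  43/5     4 ]
R2 <-> R3   (pivot in column 2 was zero)
[ 5    -3  -5 ]
[ 0  43/5   4 ]
[ 0     0   0 ]
Row echelon form:
[ 5    -3  -5 ]
[ 0  43/5   4 ]
[ 0     0   0 ]
Nonzero rows / pivot columns: 2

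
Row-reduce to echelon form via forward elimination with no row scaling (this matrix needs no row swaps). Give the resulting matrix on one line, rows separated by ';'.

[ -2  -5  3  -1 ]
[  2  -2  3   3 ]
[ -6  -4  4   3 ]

Forward elimination:
R2 <- R2 - (-1)*R1:  [  0  -7   6   2 ]
R3 <- R3 - (3)*R1:  [  0  11  -5   6 ]
R3 <- R3 - (-11/7)*R2:  [    0     0  31/7  64/7 ]
Row echelon form:
[ -2  -5     3    -1 ]
[  0  -7     6     2 ]
[  0   0  31/7  64/7 ]

REF = [-2 -5 3 -1; 0 -7 6 2; 0 0 31/7 64/7]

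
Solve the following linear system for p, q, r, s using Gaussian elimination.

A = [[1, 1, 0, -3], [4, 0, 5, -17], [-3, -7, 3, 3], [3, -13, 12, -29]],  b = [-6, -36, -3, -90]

Forward elimination on [A|b]:
R2 <- R2 - (4)*R1:  [   0   -4    5   -5  -12 ]
R3 <- R3 - (-3)*R1:  [   0   -4    3   -6  -21 ]
R4 <- R4 - (3)*R1:  [   0  -16   12  -20  -72 ]
R3 <- R3 - (1)*R2:  [  0   0  -2  -1  -9 ]
R4 <- R4 - (4)*R2:  [   0    0   -8    0  -24 ]
R4 <- R4 - (4)*R3:  [  0   0   0   4  12 ]
Row echelon form:
[ 1   1   0  -3  |   -6 ]
[ 0  -4   5  -5  |  -12 ]
[ 0   0  -2  -1  |   -9 ]
[ 0   0   0   4  |   12 ]
Back-substitution:
s = (12) / 4 = 3
r = (-9 - (-1)*(3)) / -2 = 3
q = (-12 - (5)*(3) - (-5)*(3)) / -4 = 3
p = (-6 - (1)*(3) - (-3)*(3)) / 1 = 0

(0, 3, 3, 3)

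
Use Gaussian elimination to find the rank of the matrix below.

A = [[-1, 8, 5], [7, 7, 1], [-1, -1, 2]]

Row reduction:
R2 <- R2 - (-7)*R1:  [  0  63  36 ]
R3 <- R3 - (1)*R1:  [  0  -9  -3 ]
R3 <- R3 - (-1/7)*R2:  [    0     0  15/7 ]
Row echelon form:
[ -1   8     5 ]
[  0  63    36 ]
[  0   0  15/7 ]
Nonzero rows / pivot columns: 3

rank(A) = 3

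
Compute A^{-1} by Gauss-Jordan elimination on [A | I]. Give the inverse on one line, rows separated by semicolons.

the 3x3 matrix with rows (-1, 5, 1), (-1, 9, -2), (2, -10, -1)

Gauss-Jordan on [A | I]:
R1 <- (1/-1)*R1:  [  1  -5  -1  |  -1   0   0 ]
R2 <- R2 - (-1)*R1:  [  0   4  -3  |  -1   1   0 ]
R3 <- R3 - (2)*R1:  [ 0  0  1  |  2  0  1 ]
R2 <- (1/4)*R2:  [    0     1  -3/4  |  -1/4   1/4     0 ]
R1 <- R1 - (-5)*R2:  [     1      0  -19/4  |   -9/4    5/4      0 ]
R1 <- R1 - (-19/4)*R3:  [    1     0     0  |  29/4   5/4  19/4 ]
R2 <- R2 - (-3/4)*R3:  [   0    1    0  |  5/4  1/4  3/4 ]
Right block of [I | A^{-1}] is the inverse:
[ 29/4  5/4  19/4 ]
[  5/4  1/4   3/4 ]
[    2    0     1 ]

inverse = [29/4 5/4 19/4; 5/4 1/4 3/4; 2 0 1]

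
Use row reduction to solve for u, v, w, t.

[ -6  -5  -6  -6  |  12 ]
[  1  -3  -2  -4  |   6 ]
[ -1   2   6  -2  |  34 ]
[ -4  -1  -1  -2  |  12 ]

(-2, 0, 4, -4)

Forward elimination on [A|b]:
R2 <- R2 - (-1/6)*R1:  [     0  -23/6     -3     -5      8 ]
R3 <- R3 - (1/6)*R1:  [    0  17/6     7    -1    32 ]
R4 <- R4 - (2/3)*R1:  [   0  7/3    3    2    4 ]
R3 <- R3 - (-17/23)*R2:  [       0        0   110/23  -108/23   872/23 ]
R4 <- R4 - (-14/23)*R2:  [      0       0   27/23  -24/23  204/23 ]
R4 <- R4 - (27/110)*R3:  [      0       0       0    6/55  -24/55 ]
Row echelon form:
[ -6     -5      -6       -6  |      12 ]
[  0  -23/6      -3       -5  |       8 ]
[  0      0  110/23  -108/23  |  872/23 ]
[  0      0       0     6/55  |  -24/55 ]
Back-substitution:
t = (-24/55) / (6/55) = -4
w = (872/23 - (-108/23)*(-4)) / (110/23) = 4
v = (8 - (-3)*(4) - (-5)*(-4)) / (-23/6) = 0
u = (12 - (-5)*(0) - (-6)*(4) - (-6)*(-4)) / -6 = -2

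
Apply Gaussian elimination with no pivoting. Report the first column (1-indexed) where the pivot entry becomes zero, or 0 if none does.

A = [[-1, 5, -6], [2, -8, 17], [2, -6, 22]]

Naive forward elimination:
R2 <- R2 - (-2)*R1:  [ 0  2  5 ]
R3 <- R3 - (-2)*R1:  [  0   4  10 ]
R3 <- R3 - (2)*R2:  [ 0  0  0 ]
Matrix at this point:
[ -1  5  -6 ]
[  0  2   5 ]
[  0  0   0 ]
Pivot entry (3,3) in the last row is zero and there are no rows below to swap with -> zero pivot in column 3 (A is singular).

first zero-pivot column = 3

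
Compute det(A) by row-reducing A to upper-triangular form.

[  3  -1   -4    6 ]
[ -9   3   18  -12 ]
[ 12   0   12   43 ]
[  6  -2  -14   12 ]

Forward elimination:
R2 <- R2 - (-3)*R1:  [ 0  0  6  6 ]
R3 <- R3 - (4)*R1:  [  0   4  28  19 ]
R4 <- R4 - (2)*R1:  [  0   0  -6   0 ]
R2 <-> R3   (pivot in column 2 was zero)
[ 3  -1  -4   6 ]
[ 0   4  28  19 ]
[ 0   0   6   6 ]
[ 0   0  -6   0 ]
R4 <- R4 - (-1)*R3:  [ 0  0  0  6 ]
Upper-triangular form:
[ 3  -1  -4   6 ]
[ 0   4  28  19 ]
[ 0   0   6   6 ]
[ 0   0   0   6 ]
det(A) = (-1)^1 * (3) * (4) * (6) * (6) = -432  (1 row swap -> sign -1)

det(A) = -432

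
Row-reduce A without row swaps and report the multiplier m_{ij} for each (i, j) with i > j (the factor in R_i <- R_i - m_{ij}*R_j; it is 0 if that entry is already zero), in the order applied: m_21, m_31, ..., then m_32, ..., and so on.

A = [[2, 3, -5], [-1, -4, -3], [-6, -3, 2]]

multipliers: -1/2, -3, -12/5

Forward elimination:
R2 <- R2 - (-1/2)*R1:  [     0   -5/2  -11/2 ]
R3 <- R3 - (-3)*R1:  [   0    6  -13 ]
R3 <- R3 - (-12/5)*R2:  [      0       0  -131/5 ]
Multipliers (in order of application): m_{21} = -1/2, m_{31} = -3, m_{32} = -12/5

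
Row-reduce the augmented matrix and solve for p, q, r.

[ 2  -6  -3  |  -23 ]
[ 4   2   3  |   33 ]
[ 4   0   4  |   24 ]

Forward elimination on [A|b]:
R2 <- R2 - (2)*R1:  [  0  14   9  79 ]
R3 <- R3 - (2)*R1:  [  0  12  10  70 ]
R3 <- R3 - (6/7)*R2:  [    0     0  16/7  16/7 ]
Row echelon form:
[ 2  -6    -3  |   -23 ]
[ 0  14     9  |    79 ]
[ 0   0  16/7  |  16/7 ]
Back-substitution:
r = (16/7) / (16/7) = 1
q = (79 - (9)*(1)) / 14 = 5
p = (-23 - (-6)*(5) - (-3)*(1)) / 2 = 5

(5, 5, 1)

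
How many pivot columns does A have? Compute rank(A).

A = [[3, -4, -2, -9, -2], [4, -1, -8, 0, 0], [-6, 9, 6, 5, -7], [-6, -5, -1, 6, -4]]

Row reduction:
R2 <- R2 - (4/3)*R1:  [     0   13/3  -16/3     12    8/3 ]
R3 <- R3 - (-2)*R1:  [   0    1    2  -13  -11 ]
R4 <- R4 - (-2)*R1:  [   0  -13   -5  -12   -8 ]
R3 <- R3 - (3/13)*R2:  [       0        0    42/13  -205/13  -151/13 ]
R4 <- R4 - (-3)*R2:  [   0    0  -21   24    0 ]
R4 <- R4 - (-13/2)*R3:  [      0       0       0  -157/2  -151/2 ]
Row echelon form:
[ 3    -4     -2       -9       -2 ]
[ 0  13/3  -16/3       12      8/3 ]
[ 0     0  42/13  -205/13  -151/13 ]
[ 0     0      0   -157/2   -151/2 ]
Nonzero rows / pivot columns: 4

rank(A) = 4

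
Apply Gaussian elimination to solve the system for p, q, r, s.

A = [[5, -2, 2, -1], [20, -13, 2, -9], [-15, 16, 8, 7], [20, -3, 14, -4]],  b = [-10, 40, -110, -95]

Forward elimination on [A|b]:
R2 <- R2 - (4)*R1:  [  0  -5  -6  -5  80 ]
R3 <- R3 - (-3)*R1:  [    0    10    14     4  -140 ]
R4 <- R4 - (4)*R1:  [   0    5    6    0  -55 ]
R3 <- R3 - (-2)*R2:  [  0   0   2  -6  20 ]
R4 <- R4 - (-1)*R2:  [  0   0   0  -5  25 ]
Row echelon form:
[ 5  -2   2  -1  |  -10 ]
[ 0  -5  -6  -5  |   80 ]
[ 0   0   2  -6  |   20 ]
[ 0   0   0  -5  |   25 ]
Back-substitution:
s = (25) / -5 = -5
r = (20 - (-6)*(-5)) / 2 = -5
q = (80 - (-6)*(-5) - (-5)*(-5)) / -5 = -5
p = (-10 - (-2)*(-5) - (2)*(-5) - (-1)*(-5)) / 5 = -3

(-3, -5, -5, -5)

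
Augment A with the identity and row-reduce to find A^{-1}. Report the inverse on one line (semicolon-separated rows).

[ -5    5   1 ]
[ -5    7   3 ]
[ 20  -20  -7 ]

Gauss-Jordan on [A | I]:
R1 <- (1/-5)*R1:  [    1    -1  -1/5  |  -1/5     0     0 ]
R2 <- R2 - (-5)*R1:  [  0   2   2  |  -1   1   0 ]
R3 <- R3 - (20)*R1:  [  0   0  -3  |   4   0   1 ]
R2 <- (1/2)*R2:  [    0     1     1  |  -1/2   1/2     0 ]
R1 <- R1 - (-1)*R2:  [     1      0    4/5  |  -7/10    1/2      0 ]
R3 <- (1/-3)*R3:  [    0     0     1  |  -4/3     0  -1/3 ]
R1 <- R1 - (4/5)*R3:  [     1      0      0  |  11/30    1/2   4/15 ]
R2 <- R2 - (1)*R3:  [   0    1    0  |  5/6  1/2  1/3 ]
Right block of [I | A^{-1}] is the inverse:
[ 11/30  1/2  4/15 ]
[   5/6  1/2   1/3 ]
[  -4/3    0  -1/3 ]

inverse = [11/30 1/2 4/15; 5/6 1/2 1/3; -4/3 0 -1/3]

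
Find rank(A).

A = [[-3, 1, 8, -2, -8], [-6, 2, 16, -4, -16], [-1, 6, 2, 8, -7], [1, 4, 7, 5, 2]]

rank(A) = 3

Row reduction:
R2 <- R2 - (2)*R1:  [ 0  0  0  0  0 ]
R3 <- R3 - (1/3)*R1:  [     0   17/3   -2/3   26/3  -13/3 ]
R4 <- R4 - (-1/3)*R1:  [    0  13/3  29/3  13/3  -2/3 ]
R2 <-> R3   (pivot in column 2 was zero)
[ -3     1     8    -2     -8 ]
[  0  17/3  -2/3  26/3  -13/3 ]
[  0     0     0     0      0 ]
[  0  13/3  29/3  13/3   -2/3 ]
R4 <- R4 - (13/17)*R2:  [      0       0  173/17  -39/17   45/17 ]
R3 <-> R4   (pivot in column 3 was zero)
[ -3     1       8      -2     -8 ]
[  0  17/3    -2/3    26/3  -13/3 ]
[  0     0  173/17  -39/17  45/17 ]
[  0     0       0       0      0 ]
Row echelon form:
[ -3     1       8      -2     -8 ]
[  0  17/3    -2/3    26/3  -13/3 ]
[  0     0  173/17  -39/17  45/17 ]
[  0     0       0       0      0 ]
Nonzero rows / pivot columns: 3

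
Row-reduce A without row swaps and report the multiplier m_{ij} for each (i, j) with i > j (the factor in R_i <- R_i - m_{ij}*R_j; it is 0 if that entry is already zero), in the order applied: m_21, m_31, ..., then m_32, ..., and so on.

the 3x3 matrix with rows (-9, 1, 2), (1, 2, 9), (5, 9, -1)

Forward elimination:
R2 <- R2 - (-1/9)*R1:  [    0  19/9  83/9 ]
R3 <- R3 - (-5/9)*R1:  [    0  86/9   1/9 ]
R3 <- R3 - (86/19)*R2:  [       0        0  -791/19 ]
Multipliers (in order of application): m_{21} = -1/9, m_{31} = -5/9, m_{32} = 86/19

multipliers: -1/9, -5/9, 86/19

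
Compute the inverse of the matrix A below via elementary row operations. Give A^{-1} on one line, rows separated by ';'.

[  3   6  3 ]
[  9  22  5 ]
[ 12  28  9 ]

inverse = [29/6 5/2 -3; -7/4 -3/4 1; -1 -1 1]

Gauss-Jordan on [A | I]:
R1 <- (1/3)*R1:  [   1    2    1  |  1/3    0    0 ]
R2 <- R2 - (9)*R1:  [  0   4  -4  |  -3   1   0 ]
R3 <- R3 - (12)*R1:  [  0   4  -3  |  -4   0   1 ]
R2 <- (1/4)*R2:  [    0     1    -1  |  -3/4   1/4     0 ]
R1 <- R1 - (2)*R2:  [    1     0     3  |  11/6  -1/2     0 ]
R3 <- R3 - (4)*R2:  [  0   0   1  |  -1  -1   1 ]
R1 <- R1 - (3)*R3:  [    1     0     0  |  29/6   5/2    -3 ]
R2 <- R2 - (-1)*R3:  [    0     1     0  |  -7/4  -3/4     1 ]
Right block of [I | A^{-1}] is the inverse:
[ 29/6   5/2  -3 ]
[ -7/4  -3/4   1 ]
[   -1    -1   1 ]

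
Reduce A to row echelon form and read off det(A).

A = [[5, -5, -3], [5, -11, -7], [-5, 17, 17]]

det(A) = -180

Forward elimination:
R2 <- R2 - (1)*R1:  [  0  -6  -4 ]
R3 <- R3 - (-1)*R1:  [  0  12  14 ]
R3 <- R3 - (-2)*R2:  [ 0  0  6 ]
Upper-triangular form:
[ 5  -5  -3 ]
[ 0  -6  -4 ]
[ 0   0   6 ]
det(A) = (-1)^0 * (5) * (-6) * (6) = -180  (0 row swaps -> sign +1)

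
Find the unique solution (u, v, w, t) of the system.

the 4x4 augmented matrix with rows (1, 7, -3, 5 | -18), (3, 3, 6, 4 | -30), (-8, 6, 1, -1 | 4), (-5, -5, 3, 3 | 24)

(-3, -3, -2, 0)

Forward elimination on [A|b]:
R2 <- R2 - (3)*R1:  [   0  -18   15  -11   24 ]
R3 <- R3 - (-8)*R1:  [    0    62   -23    39  -140 ]
R4 <- R4 - (-5)*R1:  [   0   30  -12   28  -66 ]
R3 <- R3 - (-31/9)*R2:  [      0       0    86/3    10/9  -172/3 ]
R4 <- R4 - (-5/3)*R2:  [    0     0    13  29/3   -26 ]
R4 <- R4 - (39/86)*R3:  [      0       0       0  394/43       0 ]
Row echelon form:
[ 1    7    -3       5  |     -18 ]
[ 0  -18    15     -11  |      24 ]
[ 0    0  86/3    10/9  |  -172/3 ]
[ 0    0     0  394/43  |       0 ]
Back-substitution:
t = (0) / (394/43) = 0
w = (-172/3 - (10/9)*(0)) / (86/3) = -2
v = (24 - (15)*(-2) - (-11)*(0)) / -18 = -3
u = (-18 - (7)*(-3) - (-3)*(-2) - (5)*(0)) / 1 = -3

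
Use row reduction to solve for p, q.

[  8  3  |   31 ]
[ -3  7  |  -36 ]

Forward elimination on [A|b]:
R2 <- R2 - (-3/8)*R1:  [      0    65/8  -195/8 ]
Row echelon form:
[ 8     3  |      31 ]
[ 0  65/8  |  -195/8 ]
Back-substitution:
q = (-195/8) / (65/8) = -3
p = (31 - (3)*(-3)) / 8 = 5

(5, -3)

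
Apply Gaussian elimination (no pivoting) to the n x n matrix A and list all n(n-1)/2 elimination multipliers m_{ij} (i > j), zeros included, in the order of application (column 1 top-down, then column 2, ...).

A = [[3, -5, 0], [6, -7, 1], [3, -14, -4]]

Forward elimination:
R2 <- R2 - (2)*R1:  [ 0  3  1 ]
R3 <- R3 - (1)*R1:  [  0  -9  -4 ]
R3 <- R3 - (-3)*R2:  [  0   0  -1 ]
Multipliers (in order of application): m_{21} = 2, m_{31} = 1, m_{32} = -3

multipliers: 2, 1, -3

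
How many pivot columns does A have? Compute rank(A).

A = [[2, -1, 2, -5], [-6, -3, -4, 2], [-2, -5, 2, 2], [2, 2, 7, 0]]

Row reduction:
R2 <- R2 - (-3)*R1:  [   0   -6    2  -13 ]
R3 <- R3 - (-1)*R1:  [  0  -6   4  -3 ]
R4 <- R4 - (1)*R1:  [ 0  3  5  5 ]
R3 <- R3 - (1)*R2:  [  0   0   2  10 ]
R4 <- R4 - (-1/2)*R2:  [    0     0     6  -3/2 ]
R4 <- R4 - (3)*R3:  [     0      0      0  -63/2 ]
Row echelon form:
[ 2  -1  2     -5 ]
[ 0  -6  2    -13 ]
[ 0   0  2     10 ]
[ 0   0  0  -63/2 ]
Nonzero rows / pivot columns: 4

rank(A) = 4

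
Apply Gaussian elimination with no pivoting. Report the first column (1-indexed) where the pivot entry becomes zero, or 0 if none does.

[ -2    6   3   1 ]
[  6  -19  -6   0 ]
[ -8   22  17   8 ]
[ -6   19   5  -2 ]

first zero-pivot column = 4

Naive forward elimination:
R2 <- R2 - (-3)*R1:  [  0  -1   3   3 ]
R3 <- R3 - (4)*R1:  [  0  -2   5   4 ]
R4 <- R4 - (3)*R1:  [  0   1  -4  -5 ]
R3 <- R3 - (2)*R2:  [  0   0  -1  -2 ]
R4 <- R4 - (-1)*R2:  [  0   0  -1  -2 ]
R4 <- R4 - (1)*R3:  [ 0  0  0  0 ]
Matrix at this point:
[ -2   6   3   1 ]
[  0  -1   3   3 ]
[  0   0  -1  -2 ]
[  0   0   0   0 ]
Pivot entry (4,4) in the last row is zero and there are no rows below to swap with -> zero pivot in column 4 (A is singular).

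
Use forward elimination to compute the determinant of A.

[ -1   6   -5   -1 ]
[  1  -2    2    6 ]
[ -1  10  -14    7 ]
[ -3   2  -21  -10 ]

det(A) = 96

Forward elimination:
R2 <- R2 - (-1)*R1:  [  0   4  -3   5 ]
R3 <- R3 - (1)*R1:  [  0   4  -9   8 ]
R4 <- R4 - (3)*R1:  [   0  -16   -6   -7 ]
R3 <- R3 - (1)*R2:  [  0   0  -6   3 ]
R4 <- R4 - (-4)*R2:  [   0    0  -18   13 ]
R4 <- R4 - (3)*R3:  [ 0  0  0  4 ]
Upper-triangular form:
[ -1  6  -5  -1 ]
[  0  4  -3   5 ]
[  0  0  -6   3 ]
[  0  0   0   4 ]
det(A) = (-1)^0 * (-1) * (4) * (-6) * (4) = 96  (0 row swaps -> sign +1)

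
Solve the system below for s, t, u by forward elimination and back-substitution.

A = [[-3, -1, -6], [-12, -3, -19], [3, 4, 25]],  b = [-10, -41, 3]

(4, 4, -1)

Forward elimination on [A|b]:
R2 <- R2 - (4)*R1:  [  0   1   5  -1 ]
R3 <- R3 - (-1)*R1:  [  0   3  19  -7 ]
R3 <- R3 - (3)*R2:  [  0   0   4  -4 ]
Row echelon form:
[ -3  -1  -6  |  -10 ]
[  0   1   5  |   -1 ]
[  0   0   4  |   -4 ]
Back-substitution:
u = (-4) / 4 = -1
t = (-1 - (5)*(-1)) / 1 = 4
s = (-10 - (-1)*(4) - (-6)*(-1)) / -3 = 4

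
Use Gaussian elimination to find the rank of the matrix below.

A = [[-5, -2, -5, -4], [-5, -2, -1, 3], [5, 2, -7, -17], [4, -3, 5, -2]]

Row reduction:
R2 <- R2 - (1)*R1:  [ 0  0  4  7 ]
R3 <- R3 - (-1)*R1:  [   0    0  -12  -21 ]
R4 <- R4 - (-4/5)*R1:  [     0  -23/5      1  -26/5 ]
R2 <-> R4   (pivot in column 2 was zero)
[ -5     -2   -5     -4 ]
[  0  -23/5    1  -26/5 ]
[  0      0  -12    -21 ]
[  0      0    4      7 ]
R4 <- R4 - (-1/3)*R3:  [ 0  0  0  0 ]
Row echelon form:
[ -5     -2   -5     -4 ]
[  0  -23/5    1  -26/5 ]
[  0      0  -12    -21 ]
[  0      0    0      0 ]
Nonzero rows / pivot columns: 3

rank(A) = 3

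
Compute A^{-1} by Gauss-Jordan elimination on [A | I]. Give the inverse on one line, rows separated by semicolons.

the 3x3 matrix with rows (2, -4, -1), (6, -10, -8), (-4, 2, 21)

Gauss-Jordan on [A | I]:
R1 <- (1/2)*R1:  [    1    -2  -1/2  |   1/2     0     0 ]
R2 <- R2 - (6)*R1:  [  0   2  -5  |  -3   1   0 ]
R3 <- R3 - (-4)*R1:  [  0  -6  19  |   2   0   1 ]
R2 <- (1/2)*R2:  [    0     1  -5/2  |  -3/2   1/2     0 ]
R1 <- R1 - (-2)*R2:  [     1      0  -11/2  |   -5/2      1      0 ]
R3 <- R3 - (-6)*R2:  [  0   0   4  |  -7   3   1 ]
R3 <- (1/4)*R3:  [    0     0     1  |  -7/4   3/4   1/4 ]
R1 <- R1 - (-11/2)*R3:  [     1      0      0  |  -97/8   41/8   11/8 ]
R2 <- R2 - (-5/2)*R3:  [     0      1      0  |  -47/8   19/8    5/8 ]
Right block of [I | A^{-1}] is the inverse:
[ -97/8  41/8  11/8 ]
[ -47/8  19/8   5/8 ]
[  -7/4   3/4   1/4 ]

inverse = [-97/8 41/8 11/8; -47/8 19/8 5/8; -7/4 3/4 1/4]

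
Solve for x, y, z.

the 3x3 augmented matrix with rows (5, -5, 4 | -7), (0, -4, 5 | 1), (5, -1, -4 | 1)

(-3, -4, -3)

Forward elimination on [A|b]:
R3 <- R3 - (1)*R1:  [  0   4  -8   8 ]
R3 <- R3 - (-1)*R2:  [  0   0  -3   9 ]
Row echelon form:
[ 5  -5   4  |  -7 ]
[ 0  -4   5  |   1 ]
[ 0   0  -3  |   9 ]
Back-substitution:
z = (9) / -3 = -3
y = (1 - (5)*(-3)) / -4 = -4
x = (-7 - (-5)*(-4) - (4)*(-3)) / 5 = -3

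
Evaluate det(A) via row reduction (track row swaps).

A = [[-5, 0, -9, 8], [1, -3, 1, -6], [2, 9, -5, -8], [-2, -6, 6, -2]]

Forward elimination:
R2 <- R2 - (-1/5)*R1:  [     0     -3   -4/5  -22/5 ]
R3 <- R3 - (-2/5)*R1:  [     0      9  -43/5  -24/5 ]
R4 <- R4 - (2/5)*R1:  [     0     -6   48/5  -26/5 ]
R3 <- R3 - (-3)*R2:  [   0    0  -11  -18 ]
R4 <- R4 - (2)*R2:  [    0     0  56/5  18/5 ]
R4 <- R4 - (-56/55)*R3:  [       0        0        0  -162/11 ]
Upper-triangular form:
[ -5   0    -9        8 ]
[  0  -3  -4/5    -22/5 ]
[  0   0   -11      -18 ]
[  0   0     0  -162/11 ]
det(A) = (-1)^0 * (-5) * (-3) * (-11) * (-162/11) = 2430  (0 row swaps -> sign +1)

det(A) = 2430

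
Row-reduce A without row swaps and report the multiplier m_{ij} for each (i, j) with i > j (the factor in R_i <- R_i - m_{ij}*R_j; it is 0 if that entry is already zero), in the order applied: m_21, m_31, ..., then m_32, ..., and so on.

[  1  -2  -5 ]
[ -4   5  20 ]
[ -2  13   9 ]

multipliers: -4, -2, -3

Forward elimination:
R2 <- R2 - (-4)*R1:  [  0  -3   0 ]
R3 <- R3 - (-2)*R1:  [  0   9  -1 ]
R3 <- R3 - (-3)*R2:  [  0   0  -1 ]
Multipliers (in order of application): m_{21} = -4, m_{31} = -2, m_{32} = -3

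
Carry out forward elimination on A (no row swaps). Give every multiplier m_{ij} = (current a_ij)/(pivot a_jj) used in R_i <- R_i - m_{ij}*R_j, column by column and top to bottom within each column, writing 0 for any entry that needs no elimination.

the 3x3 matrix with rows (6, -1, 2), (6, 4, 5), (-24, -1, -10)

multipliers: 1, -4, -1

Forward elimination:
R2 <- R2 - (1)*R1:  [ 0  5  3 ]
R3 <- R3 - (-4)*R1:  [  0  -5  -2 ]
R3 <- R3 - (-1)*R2:  [ 0  0  1 ]
Multipliers (in order of application): m_{21} = 1, m_{31} = -4, m_{32} = -1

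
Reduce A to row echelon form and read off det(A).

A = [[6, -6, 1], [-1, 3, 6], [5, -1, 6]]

Forward elimination:
R2 <- R2 - (-1/6)*R1:  [    0     2  37/6 ]
R3 <- R3 - (5/6)*R1:  [    0     4  31/6 ]
R3 <- R3 - (2)*R2:  [     0      0  -43/6 ]
Upper-triangular form:
[ 6  -6      1 ]
[ 0   2   37/6 ]
[ 0   0  -43/6 ]
det(A) = (-1)^0 * (6) * (2) * (-43/6) = -86  (0 row swaps -> sign +1)

det(A) = -86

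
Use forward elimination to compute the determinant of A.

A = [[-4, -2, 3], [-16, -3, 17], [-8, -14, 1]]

Forward elimination:
R2 <- R2 - (4)*R1:  [ 0  5  5 ]
R3 <- R3 - (2)*R1:  [   0  -10   -5 ]
R3 <- R3 - (-2)*R2:  [ 0  0  5 ]
Upper-triangular form:
[ -4  -2  3 ]
[  0   5  5 ]
[  0   0  5 ]
det(A) = (-1)^0 * (-4) * (5) * (5) = -100  (0 row swaps -> sign +1)

det(A) = -100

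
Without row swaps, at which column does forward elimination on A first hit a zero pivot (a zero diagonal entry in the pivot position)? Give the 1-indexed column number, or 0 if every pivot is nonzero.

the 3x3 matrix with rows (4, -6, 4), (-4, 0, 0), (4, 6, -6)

first zero-pivot column = 0

Naive forward elimination:
R2 <- R2 - (-1)*R1:  [  0  -6   4 ]
R3 <- R3 - (1)*R1:  [   0   12  -10 ]
R3 <- R3 - (-2)*R2:  [  0   0  -2 ]
All pivots nonzero; naive elimination completes without hitting a zero pivot.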